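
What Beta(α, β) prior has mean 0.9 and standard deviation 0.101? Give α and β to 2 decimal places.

σ² = 0.101² = 0.010201.
With s = α+β, Var = μ(1−μ)/(s+1), so s+1 = (0.9×0.1)/0.010201 = 8.8227 and s = 7.8227.
α = μs = 7.04, β = (1−μ)s = 0.78.

α = 7.04, β = 0.78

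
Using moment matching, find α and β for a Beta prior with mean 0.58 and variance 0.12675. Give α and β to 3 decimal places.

α = 0.535, β = 0.387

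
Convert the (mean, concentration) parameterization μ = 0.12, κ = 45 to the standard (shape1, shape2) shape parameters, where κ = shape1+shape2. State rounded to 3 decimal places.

shape1 = μκ = 0.12×45 = 5.400 and shape2 = (1−μ)κ = 0.88×45 = 39.600.

shape1 = 5.400, shape2 = 39.600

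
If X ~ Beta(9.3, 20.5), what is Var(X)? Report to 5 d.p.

0.00697

μ = 9.3/29.8 = 0.312081; Var = μ(1−μ)/(α+β+1) = 0.2146863/30.8 = 0.00697.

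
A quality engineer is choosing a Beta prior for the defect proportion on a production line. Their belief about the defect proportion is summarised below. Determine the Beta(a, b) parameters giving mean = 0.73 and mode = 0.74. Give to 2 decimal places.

Let s = a+b. Mean gives a = μs = 0.73s; mode gives (a−1)/(s−2) = 0.74.
Substituting: 0.73s − 1 = 0.74(s−2) = 0.74s − 1.48, so -0.01s = -0.48 and s = 48.0000.
Then a = 0.73×48.0000 = 35.04 and b = s−a = 12.96.

a = 35.04, b = 12.96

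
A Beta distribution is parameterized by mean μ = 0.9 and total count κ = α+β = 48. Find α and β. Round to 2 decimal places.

α = 43.20, β = 4.80

α = μκ = 0.9×48 = 43.20 and β = (1−μ)κ = 0.1×48 = 4.80.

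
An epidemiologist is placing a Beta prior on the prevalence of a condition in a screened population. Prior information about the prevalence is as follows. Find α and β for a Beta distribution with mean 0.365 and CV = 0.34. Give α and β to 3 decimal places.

α = 5.128, β = 8.921

σ = CV·μ = 0.34×0.365 = 0.12410, so σ² = 0.015401.
s+1 = μ(1−μ)/σ² = 0.231775/0.015401 = 15.0495, so s = α+β = 14.0495.
α = μs = 5.128, β = (1−μ)s = 8.921.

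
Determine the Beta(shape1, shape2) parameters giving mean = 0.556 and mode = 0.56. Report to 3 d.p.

With s = shape1+shape2: μ = shape1/s and mode = (shape1−1)/(s−2). Eliminating shape1 = μs,
μs − 1 = m(s−2) ⇒ s(μ−m) = 1−2m ⇒ s = -0.12/-0.004 = 30.0000.
So shape1 = μs = 16.680, shape2 = (1−μ)s = 13.320.

shape1 = 16.680, shape2 = 13.320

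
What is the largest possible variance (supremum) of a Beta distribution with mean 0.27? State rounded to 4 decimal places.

0.1971

Var = μ(1−μ)/(α+β+1), which approaches μ(1−μ) as α+β → 0.
So the supremum is μ(1−μ) = 0.27×0.73 = 0.1971.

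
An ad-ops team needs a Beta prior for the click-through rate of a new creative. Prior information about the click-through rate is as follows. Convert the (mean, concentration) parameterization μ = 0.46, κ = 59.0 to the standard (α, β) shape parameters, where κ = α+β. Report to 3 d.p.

Split κ in proportion μ : (1−μ): α = 0.46·59.0 = 27.140, β = 59.0 − 27.140 = 31.860.

α = 27.140, β = 31.860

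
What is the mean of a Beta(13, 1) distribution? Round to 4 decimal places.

0.9286

The Beta mean is α/(α+β) = 13/(13+1) = 0.9286.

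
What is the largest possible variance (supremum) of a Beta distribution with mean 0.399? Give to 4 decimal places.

Var = μ(1−μ)/(α+β+1), which approaches μ(1−μ) as α+β → 0.
So the supremum is μ(1−μ) = 0.399×0.601 = 0.2398.

0.2398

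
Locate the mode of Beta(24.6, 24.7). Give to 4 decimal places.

0.4989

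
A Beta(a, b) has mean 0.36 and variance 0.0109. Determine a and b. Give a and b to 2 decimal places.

Write ν = a+b; then a = μν and Var = μ(1−μ)/(ν+1).
ν = μ(1−μ)/Var − 1 = 0.2304/0.0109 − 1 = 20.1376.
a = 0.36·20.1376 = 7.25, b = 0.64·20.1376 = 12.89.

a = 7.25, b = 12.89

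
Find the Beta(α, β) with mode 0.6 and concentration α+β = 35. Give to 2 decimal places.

Mode = (α−1)/(κ−2) with κ = α+β, so α−1 = 0.6·33 = 19.80.
α = 20.80; β = κ − α = 14.20.

α = 20.80, β = 14.20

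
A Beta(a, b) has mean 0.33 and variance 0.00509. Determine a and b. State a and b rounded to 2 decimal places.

By moment matching, a+b = μ(1−μ)/σ² − 1 = (0.33·0.67)/0.00509 − 1 = 43.4381 − 1 = 42.4381.
Since a/(a+b) = μ, a = 0.33·42.4381 = 14.00 and b = 0.67·42.4381 = 28.43.

a = 14.00, b = 28.43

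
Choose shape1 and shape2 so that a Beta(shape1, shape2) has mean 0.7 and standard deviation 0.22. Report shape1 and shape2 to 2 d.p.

shape1 = 2.34, shape2 = 1.00

First σ² = 0.0484. Setting shape1 = μn, shape2 = (1−μ)n with n = shape1+shape2,
μ(1−μ)/(n+1) = 0.0484 ⇒ n+1 = 0.21/0.0484 = 4.3388 ⇒ n = 3.3388.
Hence shape1 = 0.7×3.3388 = 2.34, shape2 = 0.3×3.3388 = 1.00.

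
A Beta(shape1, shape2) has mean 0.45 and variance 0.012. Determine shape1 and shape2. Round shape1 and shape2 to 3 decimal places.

Let s = shape1+shape2. The Beta variance is μ(1−μ)/(s+1).
So s+1 = μ(1−μ)/σ² = (0.45×0.55)/0.012 = 0.2475/0.012 = 20.6250, giving s = 19.6250.
Then shape1 = μs = 0.45×19.6250 = 8.831 and shape2 = (1−μ)s = 0.55×19.6250 = 10.794.

shape1 = 8.831, shape2 = 10.794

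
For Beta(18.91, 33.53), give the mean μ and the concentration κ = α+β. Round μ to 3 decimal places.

μ = 0.361, κ = 52.44

κ = α+β = 18.91+33.53 = 52.44; μ = α/κ = 18.91/52.44 = 0.361.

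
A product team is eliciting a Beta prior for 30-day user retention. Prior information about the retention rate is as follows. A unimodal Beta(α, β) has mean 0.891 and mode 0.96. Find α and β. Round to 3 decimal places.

Let s = α+β. Mean gives α = μs = 0.891s; mode gives (α−1)/(s−2) = 0.96.
Substituting: 0.891s − 1 = 0.96(s−2) = 0.96s − 1.92, so -0.069s = -0.92 and s = 13.3333.
Then α = 0.891×13.3333 = 11.880 and β = s−α = 1.453.

α = 11.880, β = 1.453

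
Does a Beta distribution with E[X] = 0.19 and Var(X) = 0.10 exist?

A Beta with mean μ has variance μ(1−μ)/(α+β+1) < μ(1−μ).
Here μ(1−μ) = 0.19×0.81 = 0.1539, and 0.10 < 0.1539.

Yes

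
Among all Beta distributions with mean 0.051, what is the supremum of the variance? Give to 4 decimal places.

Var = μ(1−μ)/(α+β+1), which approaches μ(1−μ) as α+β → 0.
So the supremum is μ(1−μ) = 0.051×0.949 = 0.0484.

0.0484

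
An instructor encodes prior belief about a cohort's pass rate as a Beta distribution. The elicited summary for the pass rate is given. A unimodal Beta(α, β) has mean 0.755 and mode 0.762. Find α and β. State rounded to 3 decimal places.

α = 56.517, β = 18.340

With s = α+β: μ = α/s and mode = (α−1)/(s−2). Eliminating α = μs,
μs − 1 = m(s−2) ⇒ s(μ−m) = 1−2m ⇒ s = -0.524/-0.007 = 74.8571.
So α = μs = 56.517, β = (1−μ)s = 18.340.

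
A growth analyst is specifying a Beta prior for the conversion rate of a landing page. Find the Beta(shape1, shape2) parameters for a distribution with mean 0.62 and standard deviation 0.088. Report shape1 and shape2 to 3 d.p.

shape1 = 18.243, shape2 = 11.181

Variance = 0.088² = 0.007744. The moment-matching identity shape1+shape2 = μ(1−μ)/Var − 1 gives
shape1+shape2 = 0.2356/0.007744 − 1 = 29.4236, so shape1 = μ·29.4236 = 18.243 and shape2 = (1−μ)·29.4236 = 11.181.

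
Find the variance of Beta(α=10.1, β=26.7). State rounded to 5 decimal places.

0.00527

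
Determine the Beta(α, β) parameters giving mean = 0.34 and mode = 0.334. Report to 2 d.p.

α = 18.81, β = 36.52

Let s = α+β. Mean gives α = μs = 0.34s; mode gives (α−1)/(s−2) = 0.334.
Substituting: 0.34s − 1 = 0.334(s−2) = 0.334s − 0.668, so 0.006s = 0.332 and s = 55.3333.
Then α = 0.34×55.3333 = 18.81 and β = s−α = 36.52.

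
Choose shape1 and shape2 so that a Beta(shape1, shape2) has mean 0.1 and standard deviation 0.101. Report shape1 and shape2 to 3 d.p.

First σ² = 0.010201. Setting shape1 = μn, shape2 = (1−μ)n with n = shape1+shape2,
μ(1−μ)/(n+1) = 0.010201 ⇒ n+1 = 0.09/0.010201 = 8.8227 ⇒ n = 7.8227.
Hence shape1 = 0.1×7.8227 = 0.782, shape2 = 0.9×7.8227 = 7.040.

shape1 = 0.782, shape2 = 7.040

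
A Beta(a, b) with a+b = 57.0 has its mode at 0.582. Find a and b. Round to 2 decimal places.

a = 33.01, b = 23.99

Since the density peak of Beta(a,b) is at (a−1)/(a+b−2),
a = 1 + 0.582(57.0−2) = 33.01 and b = 57.0 − 33.01 = 23.99.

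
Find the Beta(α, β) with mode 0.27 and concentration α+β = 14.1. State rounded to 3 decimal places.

α = 4.267, β = 9.833

For α,β>1 the mode is (α−1)/(α+β−2), so α = mode·(κ−2)+1 = 0.27×12.1+1 = 4.267.
And β = (1−mode)·(κ−2)+1 = 0.73×12.1+1 = 9.833.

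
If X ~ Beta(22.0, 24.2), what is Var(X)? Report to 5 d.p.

0.00528

Var = αβ/[(α+β)²(α+β+1)] = (22.0×24.2)/(46.2²×47.2) = 532.40/100745.568 = 0.00528.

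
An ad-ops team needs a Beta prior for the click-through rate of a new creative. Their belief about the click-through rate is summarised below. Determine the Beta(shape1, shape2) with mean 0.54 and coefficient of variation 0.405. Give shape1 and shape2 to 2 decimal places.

shape1 = 2.26, shape2 = 1.93

σ = CV·μ = 0.405×0.54 = 0.21870, so σ² = 0.047830.
s+1 = μ(1−μ)/σ² = 0.2484/0.047830 = 5.1934, so s = shape1+shape2 = 4.1934.
shape1 = μs = 2.26, shape2 = (1−μ)s = 1.93.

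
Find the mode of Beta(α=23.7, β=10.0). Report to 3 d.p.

0.716

The density x^(α−1)(1−x)^(β−1) is maximised at (α−1)/(α+β−2) = 22.7/31.7 = 0.716.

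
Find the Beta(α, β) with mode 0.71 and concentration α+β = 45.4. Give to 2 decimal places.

α = 31.81, β = 13.59

Since the density peak of Beta(α,β) is at (α−1)/(α+β−2),
α = 1 + 0.71(45.4−2) = 31.81 and β = 45.4 − 31.81 = 13.59.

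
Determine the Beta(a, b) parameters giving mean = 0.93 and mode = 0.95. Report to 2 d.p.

Let s = a+b. Mean gives a = μs = 0.93s; mode gives (a−1)/(s−2) = 0.95.
Substituting: 0.93s − 1 = 0.95(s−2) = 0.95s − 1.90, so -0.02s = -0.90 and s = 45.0000.
Then a = 0.93×45.0000 = 41.85 and b = s−a = 3.15.

a = 41.85, b = 3.15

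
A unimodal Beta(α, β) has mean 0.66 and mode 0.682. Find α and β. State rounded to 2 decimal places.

With s = α+β: μ = α/s and mode = (α−1)/(s−2). Eliminating α = μs,
μs − 1 = m(s−2) ⇒ s(μ−m) = 1−2m ⇒ s = -0.364/-0.022 = 16.5455.
So α = μs = 10.92, β = (1−μ)s = 5.63.

α = 10.92, β = 5.63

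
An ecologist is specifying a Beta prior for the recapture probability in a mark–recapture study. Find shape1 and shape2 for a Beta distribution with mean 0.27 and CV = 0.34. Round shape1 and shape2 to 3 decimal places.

shape1 = 6.045, shape2 = 16.344

σ = CV·μ = 0.34×0.27 = 0.09180, so σ² = 0.008427.
s+1 = μ(1−μ)/σ² = 0.1971/0.008427 = 23.3884, so s = shape1+shape2 = 22.3884.
shape1 = μs = 6.045, shape2 = (1−μ)s = 16.344.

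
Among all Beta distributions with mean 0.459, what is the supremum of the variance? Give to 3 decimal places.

0.248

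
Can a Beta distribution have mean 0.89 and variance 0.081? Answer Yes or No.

Yes

A Beta with mean μ has variance μ(1−μ)/(α+β+1) < μ(1−μ).
Here μ(1−μ) = 0.89×0.11 = 0.0979, and 0.081 < 0.0979.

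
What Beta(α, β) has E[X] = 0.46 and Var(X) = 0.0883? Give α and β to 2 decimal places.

By moment matching, α+β = μ(1−μ)/σ² − 1 = (0.46·0.54)/0.0883 − 1 = 2.8131 − 1 = 1.8131.
Since α/(α+β) = μ, α = 0.46·1.8131 = 0.83 and β = 0.54·1.8131 = 0.98.

α = 0.83, β = 0.98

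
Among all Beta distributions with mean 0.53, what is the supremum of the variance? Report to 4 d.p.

For fixed mean μ the Beta variance is μ(1−μ)/(α+β+1), increasing as α+β decreases.
Its least upper bound (not attained) is μ(1−μ) = 0.53·0.47 = 0.2491.

0.2491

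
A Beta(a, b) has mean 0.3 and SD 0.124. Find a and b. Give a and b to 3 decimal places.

Variance = 0.124² = 0.015376. The moment-matching identity a+b = μ(1−μ)/Var − 1 gives
a+b = 0.21/0.015376 − 1 = 12.6576, so a = μ·12.6576 = 3.797 and b = (1−μ)·12.6576 = 8.860.

a = 3.797, b = 8.860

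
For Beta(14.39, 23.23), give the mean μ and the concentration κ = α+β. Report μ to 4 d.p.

μ = 0.3825, κ = 37.62

κ = α+β = 14.39+23.23 = 37.62; μ = α/κ = 14.39/37.62 = 0.3825.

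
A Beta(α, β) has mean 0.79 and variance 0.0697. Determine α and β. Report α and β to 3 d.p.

By moment matching, α+β = μ(1−μ)/σ² − 1 = (0.79·0.21)/0.0697 − 1 = 2.3802 − 1 = 1.3802.
Since α/(α+β) = μ, α = 0.79·1.3802 = 1.090 and β = 0.21·1.3802 = 0.290.

α = 1.090, β = 0.290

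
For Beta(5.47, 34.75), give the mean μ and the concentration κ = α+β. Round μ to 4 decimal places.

κ = α+β = 5.47+34.75 = 40.22; μ = α/κ = 5.47/40.22 = 0.1360.

μ = 0.1360, κ = 40.22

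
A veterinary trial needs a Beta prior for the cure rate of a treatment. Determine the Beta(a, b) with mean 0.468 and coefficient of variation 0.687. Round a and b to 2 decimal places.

Var = (CV·μ)² = (0.687×0.468)² = 0.103373.
a+b = μ(1−μ)/Var − 1 = 0.248976/0.103373 − 1 = 1.4085.
Thus a = 0.468·1.4085 = 0.66 and b = 0.532·1.4085 = 0.75.

a = 0.66, b = 0.75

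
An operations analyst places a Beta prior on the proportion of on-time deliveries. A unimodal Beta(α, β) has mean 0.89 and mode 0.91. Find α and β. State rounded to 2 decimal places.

α = 36.49, β = 4.51

With s = α+β: μ = α/s and mode = (α−1)/(s−2). Eliminating α = μs,
μs − 1 = m(s−2) ⇒ s(μ−m) = 1−2m ⇒ s = -0.82/-0.02 = 41.0000.
So α = μs = 36.49, β = (1−μ)s = 4.51.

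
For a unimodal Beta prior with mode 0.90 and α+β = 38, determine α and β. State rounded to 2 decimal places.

Since the density peak of Beta(α,β) is at (α−1)/(α+β−2),
α = 1 + 0.90(38−2) = 33.40 and β = 38 − 33.40 = 4.60.

α = 33.40, β = 4.60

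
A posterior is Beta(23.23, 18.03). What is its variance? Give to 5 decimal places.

α+β = 41.26 and αβ = 418.8369, so Var = αβ/[(α+β)²(α+β+1)] = 418.8369/71942.899976 = 0.00582.

0.00582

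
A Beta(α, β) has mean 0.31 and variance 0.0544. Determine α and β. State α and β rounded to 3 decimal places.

α = 0.909, β = 2.023

Let s = α+β. The Beta variance is μ(1−μ)/(s+1).
So s+1 = μ(1−μ)/σ² = (0.31×0.69)/0.0544 = 0.2139/0.0544 = 3.9320, giving s = 2.9320.
Then α = μs = 0.31×2.9320 = 0.909 and β = (1−μ)s = 0.69×2.9320 = 2.023.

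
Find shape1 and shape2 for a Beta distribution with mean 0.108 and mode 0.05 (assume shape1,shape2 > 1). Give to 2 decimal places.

With s = shape1+shape2: μ = shape1/s and mode = (shape1−1)/(s−2). Eliminating shape1 = μs,
μs − 1 = m(s−2) ⇒ s(μ−m) = 1−2m ⇒ s = 0.90/0.058 = 15.5172.
So shape1 = μs = 1.68, shape2 = (1−μ)s = 13.84.

shape1 = 1.68, shape2 = 13.84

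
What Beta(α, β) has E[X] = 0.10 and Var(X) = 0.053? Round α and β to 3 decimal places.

α = 0.070, β = 0.628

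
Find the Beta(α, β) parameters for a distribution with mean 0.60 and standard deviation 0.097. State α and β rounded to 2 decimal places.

α = 14.70, β = 9.80

σ² = 0.097² = 0.009409.
With s = α+β, Var = μ(1−μ)/(s+1), so s+1 = (0.60×0.40)/0.009409 = 25.5075 and s = 24.5075.
α = μs = 14.70, β = (1−μ)s = 9.80.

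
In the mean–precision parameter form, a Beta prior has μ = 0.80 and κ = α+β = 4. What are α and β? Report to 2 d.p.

α = μκ = 0.80×4 = 3.20 and β = (1−μ)κ = 0.20×4 = 0.80.

α = 3.20, β = 0.80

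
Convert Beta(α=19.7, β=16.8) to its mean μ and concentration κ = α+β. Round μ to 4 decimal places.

μ = 0.5397, κ = 36.5

κ = α+β = 19.7+16.8 = 36.5; μ = α/κ = 19.7/36.5 = 0.5397.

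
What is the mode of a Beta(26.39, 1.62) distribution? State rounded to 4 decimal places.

0.9762

The density x^(α−1)(1−x)^(β−1) is maximised at (α−1)/(α+β−2) = 25.39/26.01 = 0.9762.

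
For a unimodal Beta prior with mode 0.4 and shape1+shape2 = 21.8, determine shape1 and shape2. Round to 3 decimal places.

Mode = (shape1−1)/(κ−2) with κ = shape1+shape2, so shape1−1 = 0.4·19.8 = 7.920.
shape1 = 8.920; shape2 = κ − shape1 = 12.880.

shape1 = 8.920, shape2 = 12.880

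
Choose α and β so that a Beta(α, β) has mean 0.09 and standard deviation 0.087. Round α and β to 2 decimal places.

Variance = 0.087² = 0.007569. The moment-matching identity α+β = μ(1−μ)/Var − 1 gives
α+β = 0.0819/0.007569 − 1 = 9.8205, so α = μ·9.8205 = 0.88 and β = (1−μ)·9.8205 = 8.94.

α = 0.88, β = 8.94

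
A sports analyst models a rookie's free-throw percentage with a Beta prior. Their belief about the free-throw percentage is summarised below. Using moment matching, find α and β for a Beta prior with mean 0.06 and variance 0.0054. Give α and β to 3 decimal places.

By moment matching, α+β = μ(1−μ)/σ² − 1 = (0.06·0.94)/0.0054 − 1 = 10.4444 − 1 = 9.4444.
Since α/(α+β) = μ, α = 0.06·9.4444 = 0.567 and β = 0.94·9.4444 = 8.878.

α = 0.567, β = 8.878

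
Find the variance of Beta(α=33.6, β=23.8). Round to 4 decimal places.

0.0042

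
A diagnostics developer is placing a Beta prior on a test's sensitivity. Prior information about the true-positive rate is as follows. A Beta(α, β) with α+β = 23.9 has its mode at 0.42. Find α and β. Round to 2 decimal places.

α = 10.20, β = 13.70

Mode = (α−1)/(κ−2) with κ = α+β, so α−1 = 0.42·21.9 = 9.20.
α = 10.20; β = κ − α = 13.70.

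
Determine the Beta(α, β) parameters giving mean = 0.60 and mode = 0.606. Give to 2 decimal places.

With s = α+β: μ = α/s and mode = (α−1)/(s−2). Eliminating α = μs,
μs − 1 = m(s−2) ⇒ s(μ−m) = 1−2m ⇒ s = -0.212/-0.006 = 35.3333.
So α = μs = 21.20, β = (1−μ)s = 14.13.

α = 21.20, β = 14.13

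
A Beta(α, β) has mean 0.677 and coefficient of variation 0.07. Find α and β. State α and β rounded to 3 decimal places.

Var = (CV·μ)² = (0.07×0.677)² = 0.002246.
α+β = μ(1−μ)/Var − 1 = 0.218671/0.002246 − 1 = 96.3683.
Thus α = 0.677·96.3683 = 65.241 and β = 0.323·96.3683 = 31.127.

α = 65.241, β = 31.127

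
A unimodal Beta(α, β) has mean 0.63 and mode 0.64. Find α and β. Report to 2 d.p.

α = 17.64, β = 10.36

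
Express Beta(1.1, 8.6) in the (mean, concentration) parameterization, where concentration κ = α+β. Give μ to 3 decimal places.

κ = α+β = 1.1+8.6 = 9.7; μ = α/κ = 1.1/9.7 = 0.113.

μ = 0.113, κ = 9.7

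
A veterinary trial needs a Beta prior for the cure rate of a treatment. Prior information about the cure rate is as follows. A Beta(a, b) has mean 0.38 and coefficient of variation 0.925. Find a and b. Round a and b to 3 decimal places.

a = 0.345, b = 0.562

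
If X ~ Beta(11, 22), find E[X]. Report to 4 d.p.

0.3333

E[X] = α/(α+β) = 11/33 = 0.3333.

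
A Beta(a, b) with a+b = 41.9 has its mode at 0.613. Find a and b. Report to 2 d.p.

a = 25.46, b = 16.44

Since the density peak of Beta(a,b) is at (a−1)/(a+b−2),
a = 1 + 0.613(41.9−2) = 25.46 and b = 41.9 − 25.46 = 16.44.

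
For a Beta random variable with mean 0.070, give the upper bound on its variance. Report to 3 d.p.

0.065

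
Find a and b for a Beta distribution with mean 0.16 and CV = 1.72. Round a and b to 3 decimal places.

a = 0.124, b = 0.651

Var = (CV·μ)² = (1.72×0.16)² = 0.075735.
a+b = μ(1−μ)/Var − 1 = 0.1344/0.075735 − 1 = 0.7746.
Thus a = 0.16·0.7746 = 0.124 and b = 0.84·0.7746 = 0.651.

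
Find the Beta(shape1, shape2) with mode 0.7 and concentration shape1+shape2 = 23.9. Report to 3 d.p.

Since the density peak of Beta(shape1,shape2) is at (shape1−1)/(shape1+shape2−2),
shape1 = 1 + 0.7(23.9−2) = 16.330 and shape2 = 23.9 − 16.330 = 7.570.

shape1 = 16.330, shape2 = 7.570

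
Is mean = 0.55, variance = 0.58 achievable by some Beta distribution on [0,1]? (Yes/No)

A Beta with mean μ has variance μ(1−μ)/(α+β+1) < μ(1−μ).
Here μ(1−μ) = 0.55×0.45 = 0.2475, and 0.58 ≥ 0.2475.

No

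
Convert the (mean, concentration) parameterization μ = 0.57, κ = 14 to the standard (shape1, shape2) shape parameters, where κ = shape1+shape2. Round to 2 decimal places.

shape1 = 7.98, shape2 = 6.02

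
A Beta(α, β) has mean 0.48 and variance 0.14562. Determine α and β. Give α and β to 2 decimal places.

Let s = α+β. The Beta variance is μ(1−μ)/(s+1).
So s+1 = μ(1−μ)/σ² = (0.48×0.52)/0.14562 = 0.2496/0.14562 = 1.7141, giving s = 0.7141.
Then α = μs = 0.48×0.7141 = 0.34 and β = (1−μ)s = 0.52×0.7141 = 0.37.

α = 0.34, β = 0.37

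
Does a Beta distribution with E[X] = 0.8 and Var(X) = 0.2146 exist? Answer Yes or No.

For any Beta, Var(X) < E[X]·(1−E[X]).
Here μ(1−μ) = 0.8×0.2 = 0.16, and 0.2146 ≥ 0.16.

No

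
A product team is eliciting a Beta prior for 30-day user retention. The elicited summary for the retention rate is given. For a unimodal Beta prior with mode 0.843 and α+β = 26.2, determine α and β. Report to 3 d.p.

α = 21.401, β = 4.799

For α,β>1 the mode is (α−1)/(α+β−2), so α = mode·(κ−2)+1 = 0.843×24.2+1 = 21.401.
And β = (1−mode)·(κ−2)+1 = 0.157×24.2+1 = 4.799.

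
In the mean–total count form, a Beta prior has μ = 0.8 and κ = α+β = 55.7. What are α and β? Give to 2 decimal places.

Split κ in proportion μ : (1−μ): α = 0.8·55.7 = 44.56, β = 55.7 − 44.56 = 11.14.

α = 44.56, β = 11.14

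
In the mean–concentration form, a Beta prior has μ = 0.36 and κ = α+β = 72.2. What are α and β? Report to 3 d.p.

α = μκ = 0.36×72.2 = 25.992 and β = (1−μ)κ = 0.64×72.2 = 46.208.

α = 25.992, β = 46.208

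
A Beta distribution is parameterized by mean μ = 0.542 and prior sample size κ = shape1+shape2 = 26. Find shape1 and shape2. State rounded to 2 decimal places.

shape1 = 14.09, shape2 = 11.91

Split κ in proportion μ : (1−μ): shape1 = 0.542·26 = 14.09, shape2 = 26 − 14.09 = 11.91.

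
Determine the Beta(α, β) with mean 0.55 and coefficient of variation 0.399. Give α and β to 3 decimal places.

σ = CV·μ = 0.399×0.55 = 0.21945, so σ² = 0.048158.
s+1 = μ(1−μ)/σ² = 0.2475/0.048158 = 5.1393, so s = α+β = 4.1393.
α = μs = 2.277, β = (1−μ)s = 1.863.

α = 2.277, β = 1.863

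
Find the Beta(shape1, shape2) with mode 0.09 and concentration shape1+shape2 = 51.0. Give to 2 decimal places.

shape1 = 5.41, shape2 = 45.59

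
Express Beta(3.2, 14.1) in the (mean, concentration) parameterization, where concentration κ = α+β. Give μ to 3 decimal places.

κ = α+β = 3.2+14.1 = 17.3; μ = α/κ = 3.2/17.3 = 0.185.

μ = 0.185, κ = 17.3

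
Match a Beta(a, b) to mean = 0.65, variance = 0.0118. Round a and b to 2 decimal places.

By moment matching, a+b = μ(1−μ)/σ² − 1 = (0.65·0.35)/0.0118 − 1 = 19.2797 − 1 = 18.2797.
Since a/(a+b) = μ, a = 0.65·18.2797 = 11.88 and b = 0.35·18.2797 = 6.40.

a = 11.88, b = 6.40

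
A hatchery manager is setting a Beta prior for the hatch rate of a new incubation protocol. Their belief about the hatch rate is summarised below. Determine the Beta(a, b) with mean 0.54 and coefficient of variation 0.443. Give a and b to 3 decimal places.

Var = (CV·μ)² = (0.443×0.54)² = 0.057226.
a+b = μ(1−μ)/Var − 1 = 0.2484/0.057226 − 1 = 3.3407.
Thus a = 0.54·3.3407 = 1.804 and b = 0.46·3.3407 = 1.537.

a = 1.804, b = 1.537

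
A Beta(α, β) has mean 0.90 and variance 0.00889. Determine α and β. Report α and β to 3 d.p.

α = 8.211, β = 0.912

Write ν = α+β; then α = μν and Var = μ(1−μ)/(ν+1).
ν = μ(1−μ)/Var − 1 = 0.0900/0.00889 − 1 = 9.1237.
α = 0.90·9.1237 = 8.211, β = 0.10·9.1237 = 0.912.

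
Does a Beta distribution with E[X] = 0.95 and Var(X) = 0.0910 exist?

A Beta with mean μ has variance μ(1−μ)/(α+β+1) < μ(1−μ).
Here μ(1−μ) = 0.95×0.05 = 0.0475, and 0.0910 ≥ 0.0475.

No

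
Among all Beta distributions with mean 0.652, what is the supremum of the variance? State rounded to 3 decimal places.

0.227

Var = μ(1−μ)/(α+β+1), which approaches μ(1−μ) as α+β → 0.
So the supremum is μ(1−μ) = 0.652×0.348 = 0.227.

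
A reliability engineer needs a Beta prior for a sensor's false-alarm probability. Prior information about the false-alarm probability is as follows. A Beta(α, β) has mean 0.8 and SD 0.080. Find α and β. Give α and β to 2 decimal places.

σ² = 0.080² = 0.006400.
With s = α+β, Var = μ(1−μ)/(s+1), so s+1 = (0.8×0.2)/0.006400 = 25.0000 and s = 24.0000.
α = μs = 19.20, β = (1−μ)s = 4.80.

α = 19.20, β = 4.80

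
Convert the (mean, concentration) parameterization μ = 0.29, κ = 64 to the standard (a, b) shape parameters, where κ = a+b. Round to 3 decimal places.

a = 18.560, b = 45.440

Split κ in proportion μ : (1−μ): a = 0.29·64 = 18.560, b = 64 − 18.560 = 45.440.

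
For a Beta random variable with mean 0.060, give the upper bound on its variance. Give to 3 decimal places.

0.056

For fixed mean μ the Beta variance is μ(1−μ)/(α+β+1), increasing as α+β decreases.
Its least upper bound (not attained) is μ(1−μ) = 0.060·0.940 = 0.056.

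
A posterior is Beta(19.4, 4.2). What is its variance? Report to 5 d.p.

0.00595

Var = αβ/[(α+β)²(α+β+1)] = (19.4×4.2)/(23.6²×24.6) = 81.48/13701.216 = 0.00595.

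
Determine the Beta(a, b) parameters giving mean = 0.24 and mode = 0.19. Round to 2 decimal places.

a = 2.98, b = 9.42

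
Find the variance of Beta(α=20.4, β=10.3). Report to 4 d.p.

α+β = 30.7 and αβ = 210.12, so Var = αβ/[(α+β)²(α+β+1)] = 210.12/29876.933 = 0.0070.

0.0070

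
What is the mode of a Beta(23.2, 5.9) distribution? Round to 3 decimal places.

0.819

The density x^(α−1)(1−x)^(β−1) is maximised at (α−1)/(α+β−2) = 22.2/27.1 = 0.819.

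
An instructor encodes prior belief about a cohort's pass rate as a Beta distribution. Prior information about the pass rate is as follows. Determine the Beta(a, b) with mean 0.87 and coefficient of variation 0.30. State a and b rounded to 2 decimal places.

Var = (CV·μ)² = (0.30×0.87)² = 0.068121.
a+b = μ(1−μ)/Var − 1 = 0.1131/0.068121 − 1 = 0.6603.
Thus a = 0.87·0.6603 = 0.57 and b = 0.13·0.6603 = 0.09.

a = 0.57, b = 0.09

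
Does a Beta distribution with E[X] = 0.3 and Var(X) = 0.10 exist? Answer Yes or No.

The Beta variance bound is σ² < μ(1−μ).
Here μ(1−μ) = 0.3×0.7 = 0.21, and 0.10 < 0.21.

Yes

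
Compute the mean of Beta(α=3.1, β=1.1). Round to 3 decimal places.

E[X] = α/(α+β) = 3.1/4.2 = 0.738.

0.738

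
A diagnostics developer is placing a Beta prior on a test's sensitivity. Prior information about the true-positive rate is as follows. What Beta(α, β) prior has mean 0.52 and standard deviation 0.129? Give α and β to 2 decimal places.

α = 7.28, β = 6.72

Variance = 0.129² = 0.016641. The moment-matching identity α+β = μ(1−μ)/Var − 1 gives
α+β = 0.2496/0.016641 − 1 = 13.9991, so α = μ·13.9991 = 7.28 and β = (1−μ)·13.9991 = 6.72.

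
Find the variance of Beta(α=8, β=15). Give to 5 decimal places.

0.00945

α+β = 23 and αβ = 120, so Var = αβ/[(α+β)²(α+β+1)] = 120/12696 = 0.00945.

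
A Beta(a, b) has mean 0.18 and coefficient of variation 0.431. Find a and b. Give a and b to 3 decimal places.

σ = CV·μ = 0.431×0.18 = 0.07758, so σ² = 0.006019.
s+1 = μ(1−μ)/σ² = 0.1476/0.006019 = 24.5237, so s = a+b = 23.5237.
a = μs = 4.234, b = (1−μ)s = 19.289.

a = 4.234, b = 19.289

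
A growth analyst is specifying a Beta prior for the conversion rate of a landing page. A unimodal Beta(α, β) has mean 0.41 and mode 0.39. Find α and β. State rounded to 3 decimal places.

With s = α+β: μ = α/s and mode = (α−1)/(s−2). Eliminating α = μs,
μs − 1 = m(s−2) ⇒ s(μ−m) = 1−2m ⇒ s = 0.22/0.02 = 11.0000.
So α = μs = 4.510, β = (1−μ)s = 6.490.

α = 4.510, β = 6.490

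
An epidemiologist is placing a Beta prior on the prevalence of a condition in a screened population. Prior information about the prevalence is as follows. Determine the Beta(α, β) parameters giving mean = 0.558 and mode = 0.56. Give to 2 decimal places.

With s = α+β: μ = α/s and mode = (α−1)/(s−2). Eliminating α = μs,
μs − 1 = m(s−2) ⇒ s(μ−m) = 1−2m ⇒ s = -0.12/-0.002 = 60.0000.
So α = μs = 33.48, β = (1−μ)s = 26.52.

α = 33.48, β = 26.52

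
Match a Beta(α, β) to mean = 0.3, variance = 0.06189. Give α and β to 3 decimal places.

Let s = α+β. The Beta variance is μ(1−μ)/(s+1).
So s+1 = μ(1−μ)/σ² = (0.3×0.7)/0.06189 = 0.21/0.06189 = 3.3931, giving s = 2.3931.
Then α = μs = 0.3×2.3931 = 0.718 and β = (1−μ)s = 0.7×2.3931 = 1.675.

α = 0.718, β = 1.675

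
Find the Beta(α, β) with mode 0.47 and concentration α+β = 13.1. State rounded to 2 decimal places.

Since the density peak of Beta(α,β) is at (α−1)/(α+β−2),
α = 1 + 0.47(13.1−2) = 6.22 and β = 13.1 − 6.22 = 6.88.

α = 6.22, β = 6.88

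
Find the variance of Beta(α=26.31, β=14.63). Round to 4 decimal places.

Var = αβ/[(α+β)²(α+β+1)] = (26.31×14.63)/(40.94²×41.94) = 384.9153/70294.946184 = 0.0055.

0.0055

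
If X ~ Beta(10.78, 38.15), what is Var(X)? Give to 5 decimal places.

0.00344

μ = 10.78/48.93 = 0.220315; Var = μ(1−μ)/(α+β+1) = 0.1717762/49.93 = 0.00344.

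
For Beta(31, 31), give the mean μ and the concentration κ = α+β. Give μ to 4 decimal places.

κ = α+β = 31+31 = 62; μ = α/κ = 31/62 = 0.5000.

μ = 0.5000, κ = 62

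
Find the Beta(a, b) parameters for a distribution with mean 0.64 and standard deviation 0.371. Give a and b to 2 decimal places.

a = 0.43, b = 0.24

σ² = 0.371² = 0.137641.
With s = a+b, Var = μ(1−μ)/(s+1), so s+1 = (0.64×0.36)/0.137641 = 1.6739 and s = 0.6739.
a = μs = 0.43, b = (1−μ)s = 0.24.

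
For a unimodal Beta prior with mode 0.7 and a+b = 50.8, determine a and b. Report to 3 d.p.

a = 35.160, b = 15.640

Since the density peak of Beta(a,b) is at (a−1)/(a+b−2),
a = 1 + 0.7(50.8−2) = 35.160 and b = 50.8 − 35.160 = 15.640.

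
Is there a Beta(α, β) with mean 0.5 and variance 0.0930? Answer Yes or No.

Yes

A Beta with mean μ has variance μ(1−μ)/(α+β+1) < μ(1−μ).
Here μ(1−μ) = 0.5×0.5 = 0.25, and 0.0930 < 0.25.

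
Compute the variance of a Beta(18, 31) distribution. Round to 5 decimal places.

0.00465

α+β = 49 and αβ = 558, so Var = αβ/[(α+β)²(α+β+1)] = 558/120050 = 0.00465.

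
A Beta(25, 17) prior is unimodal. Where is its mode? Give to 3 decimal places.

0.600

With α,β > 1, mode = (α−1)/(α+β−2) = 24/40 = 0.600.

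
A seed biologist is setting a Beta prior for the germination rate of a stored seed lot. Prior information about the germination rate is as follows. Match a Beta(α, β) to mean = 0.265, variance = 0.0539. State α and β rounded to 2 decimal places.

Let s = α+β. The Beta variance is μ(1−μ)/(s+1).
So s+1 = μ(1−μ)/σ² = (0.265×0.735)/0.0539 = 0.194775/0.0539 = 3.6136, giving s = 2.6136.
Then α = μs = 0.265×2.6136 = 0.69 and β = (1−μ)s = 0.735×2.6136 = 1.92.

α = 0.69, β = 1.92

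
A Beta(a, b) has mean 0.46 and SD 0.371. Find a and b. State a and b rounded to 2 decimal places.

σ² = 0.371² = 0.137641.
With s = a+b, Var = μ(1−μ)/(s+1), so s+1 = (0.46×0.54)/0.137641 = 1.8047 and s = 0.8047.
a = μs = 0.37, b = (1−μ)s = 0.43.

a = 0.37, b = 0.43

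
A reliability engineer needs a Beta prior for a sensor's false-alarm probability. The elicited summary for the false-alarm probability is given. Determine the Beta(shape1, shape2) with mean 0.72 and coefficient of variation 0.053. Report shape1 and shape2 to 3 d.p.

shape1 = 98.960, shape2 = 38.484

Var = (CV·μ)² = (0.053×0.72)² = 0.001456.
shape1+shape2 = μ(1−μ)/Var − 1 = 0.2016/0.001456 − 1 = 137.4439.
Thus shape1 = 0.72·137.4439 = 98.960 and shape2 = 0.28·137.4439 = 38.484.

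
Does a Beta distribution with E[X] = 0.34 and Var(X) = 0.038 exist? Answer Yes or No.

For any Beta, Var(X) < E[X]·(1−E[X]).
Here μ(1−μ) = 0.34×0.66 = 0.2244, and 0.038 < 0.2244.

Yes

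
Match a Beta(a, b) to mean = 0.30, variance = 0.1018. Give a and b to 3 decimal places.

a = 0.319, b = 0.744

By moment matching, a+b = μ(1−μ)/σ² − 1 = (0.30·0.70)/0.1018 − 1 = 2.0629 − 1 = 1.0629.
Since a/(a+b) = μ, a = 0.30·1.0629 = 0.319 and b = 0.70·1.0629 = 0.744.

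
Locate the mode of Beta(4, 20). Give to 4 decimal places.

The density x^(α−1)(1−x)^(β−1) is maximised at (α−1)/(α+β−2) = 3/22 = 0.1364.

0.1364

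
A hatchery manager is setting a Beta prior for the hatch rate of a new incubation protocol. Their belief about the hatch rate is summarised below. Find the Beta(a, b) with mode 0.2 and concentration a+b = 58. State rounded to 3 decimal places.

a = 12.200, b = 45.800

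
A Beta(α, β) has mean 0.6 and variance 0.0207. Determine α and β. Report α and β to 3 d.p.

α = 6.357, β = 4.238

Let s = α+β. The Beta variance is μ(1−μ)/(s+1).
So s+1 = μ(1−μ)/σ² = (0.6×0.4)/0.0207 = 0.24/0.0207 = 11.5942, giving s = 10.5942.
Then α = μs = 0.6×10.5942 = 6.357 and β = (1−μ)s = 0.4×10.5942 = 4.238.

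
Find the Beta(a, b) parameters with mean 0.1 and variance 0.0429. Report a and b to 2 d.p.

a = 0.11, b = 0.99

Let s = a+b. The Beta variance is μ(1−μ)/(s+1).
So s+1 = μ(1−μ)/σ² = (0.1×0.9)/0.0429 = 0.09/0.0429 = 2.0979, giving s = 1.0979.
Then a = μs = 0.1×1.0979 = 0.11 and b = (1−μ)s = 0.9×1.0979 = 0.99.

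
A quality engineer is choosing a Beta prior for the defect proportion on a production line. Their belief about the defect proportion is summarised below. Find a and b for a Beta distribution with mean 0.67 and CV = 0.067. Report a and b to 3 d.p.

a = 72.843, b = 35.878

σ = CV·μ = 0.067×0.67 = 0.04489, so σ² = 0.002015.
s+1 = μ(1−μ)/σ² = 0.2211/0.002015 = 109.7209, so s = a+b = 108.7209.
a = μs = 72.843, b = (1−μ)s = 35.878.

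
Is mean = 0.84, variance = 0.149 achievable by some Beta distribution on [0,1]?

No

The Beta variance bound is σ² < μ(1−μ).
Here μ(1−μ) = 0.84×0.16 = 0.1344, and 0.149 ≥ 0.1344.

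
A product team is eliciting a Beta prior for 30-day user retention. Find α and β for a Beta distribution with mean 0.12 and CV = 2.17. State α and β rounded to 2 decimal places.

α = 0.07, β = 0.49

Var = (CV·μ)² = (2.17×0.12)² = 0.067808.
α+β = μ(1−μ)/Var − 1 = 0.1056/0.067808 − 1 = 0.5573.
Thus α = 0.12·0.5573 = 0.07 and β = 0.88·0.5573 = 0.49.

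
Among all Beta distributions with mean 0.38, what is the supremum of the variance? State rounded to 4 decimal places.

Var = μ(1−μ)/(α+β+1), which approaches μ(1−μ) as α+β → 0.
So the supremum is μ(1−μ) = 0.38×0.62 = 0.2356.

0.2356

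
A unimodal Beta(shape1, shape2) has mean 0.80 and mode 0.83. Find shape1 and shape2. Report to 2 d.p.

shape1 = 17.60, shape2 = 4.40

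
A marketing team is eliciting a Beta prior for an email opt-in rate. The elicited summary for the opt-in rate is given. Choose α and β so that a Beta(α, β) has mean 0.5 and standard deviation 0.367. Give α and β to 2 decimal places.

α = 0.43, β = 0.43

σ² = 0.367² = 0.134689.
With s = α+β, Var = μ(1−μ)/(s+1), so s+1 = (0.5×0.5)/0.134689 = 1.8561 and s = 0.8561.
α = μs = 0.43, β = (1−μ)s = 0.43.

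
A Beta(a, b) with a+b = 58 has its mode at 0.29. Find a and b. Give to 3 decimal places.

a = 17.240, b = 40.760

For a,b>1 the mode is (a−1)/(a+b−2), so a = mode·(κ−2)+1 = 0.29×56+1 = 17.240.
And b = (1−mode)·(κ−2)+1 = 0.71×56+1 = 40.760.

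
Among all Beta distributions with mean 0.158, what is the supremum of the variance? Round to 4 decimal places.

0.1330

Var = μ(1−μ)/(α+β+1), which approaches μ(1−μ) as α+β → 0.
So the supremum is μ(1−μ) = 0.158×0.842 = 0.1330.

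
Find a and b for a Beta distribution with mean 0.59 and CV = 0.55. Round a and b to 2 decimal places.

Var = (CV·μ)² = (0.55×0.59)² = 0.105300.
a+b = μ(1−μ)/Var − 1 = 0.2419/0.105300 − 1 = 1.2972.
Thus a = 0.59·1.2972 = 0.77 and b = 0.41·1.2972 = 0.53.

a = 0.77, b = 0.53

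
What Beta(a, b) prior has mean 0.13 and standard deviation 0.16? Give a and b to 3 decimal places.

a = 0.444, b = 2.974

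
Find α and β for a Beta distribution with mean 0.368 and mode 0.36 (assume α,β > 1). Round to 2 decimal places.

Let s = α+β. Mean gives α = μs = 0.368s; mode gives (α−1)/(s−2) = 0.36.
Substituting: 0.368s − 1 = 0.36(s−2) = 0.36s − 0.72, so 0.008s = 0.28 and s = 35.0000.
Then α = 0.368×35.0000 = 12.88 and β = s−α = 22.12.

α = 12.88, β = 22.12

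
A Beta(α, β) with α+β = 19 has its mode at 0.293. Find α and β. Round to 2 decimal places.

α = 5.98, β = 13.02

Mode = (α−1)/(κ−2) with κ = α+β, so α−1 = 0.293·17 = 4.98.
α = 5.98; β = κ − α = 13.02.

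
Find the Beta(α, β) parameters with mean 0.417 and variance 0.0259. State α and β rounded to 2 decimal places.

Let s = α+β. The Beta variance is μ(1−μ)/(s+1).
So s+1 = μ(1−μ)/σ² = (0.417×0.583)/0.0259 = 0.243111/0.0259 = 9.3865, giving s = 8.3865.
Then α = μs = 0.417×8.3865 = 3.50 and β = (1−μ)s = 0.583×8.3865 = 4.89.

α = 3.50, β = 4.89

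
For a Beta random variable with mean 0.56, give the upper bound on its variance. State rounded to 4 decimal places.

0.2464

For fixed mean μ the Beta variance is μ(1−μ)/(α+β+1), increasing as α+β decreases.
Its least upper bound (not attained) is μ(1−μ) = 0.56·0.44 = 0.2464.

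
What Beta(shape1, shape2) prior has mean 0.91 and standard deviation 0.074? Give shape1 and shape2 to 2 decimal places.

shape1 = 12.70, shape2 = 1.26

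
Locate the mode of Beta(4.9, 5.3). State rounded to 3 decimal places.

0.476

The density x^(α−1)(1−x)^(β−1) is maximised at (α−1)/(α+β−2) = 3.9/8.2 = 0.476.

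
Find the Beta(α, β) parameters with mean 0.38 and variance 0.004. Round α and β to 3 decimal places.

Let s = α+β. The Beta variance is μ(1−μ)/(s+1).
So s+1 = μ(1−μ)/σ² = (0.38×0.62)/0.004 = 0.2356/0.004 = 58.9000, giving s = 57.9000.
Then α = μs = 0.38×57.9000 = 22.002 and β = (1−μ)s = 0.62×57.9000 = 35.898.

α = 22.002, β = 35.898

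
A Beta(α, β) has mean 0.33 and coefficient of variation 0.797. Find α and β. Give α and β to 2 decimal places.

α = 0.72, β = 1.47

Var = (CV·μ)² = (0.797×0.33)² = 0.069174.
α+β = μ(1−μ)/Var − 1 = 0.2211/0.069174 − 1 = 2.1963.
Thus α = 0.33·2.1963 = 0.72 and β = 0.67·2.1963 = 1.47.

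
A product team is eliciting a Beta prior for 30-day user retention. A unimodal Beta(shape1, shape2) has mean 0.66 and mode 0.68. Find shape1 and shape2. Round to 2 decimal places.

shape1 = 11.88, shape2 = 6.12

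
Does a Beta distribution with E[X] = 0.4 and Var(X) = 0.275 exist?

The Beta variance bound is σ² < μ(1−μ).
Here μ(1−μ) = 0.4×0.6 = 0.24, and 0.275 ≥ 0.24.

No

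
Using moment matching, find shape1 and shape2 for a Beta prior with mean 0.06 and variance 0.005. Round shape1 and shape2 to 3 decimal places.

Write ν = shape1+shape2; then shape1 = μν and Var = μ(1−μ)/(ν+1).
ν = μ(1−μ)/Var − 1 = 0.0564/0.005 − 1 = 10.2800.
shape1 = 0.06·10.2800 = 0.617, shape2 = 0.94·10.2800 = 9.663.

shape1 = 0.617, shape2 = 9.663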